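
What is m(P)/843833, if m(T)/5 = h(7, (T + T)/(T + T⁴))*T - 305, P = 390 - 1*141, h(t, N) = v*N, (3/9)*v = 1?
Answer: -2354332378/1302730481225 ≈ -0.0018072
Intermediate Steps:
v = 3 (v = 3*1 = 3)
h(t, N) = 3*N
P = 249 (P = 390 - 141 = 249)
m(T) = -1525 + 30*T²/(T + T⁴) (m(T) = 5*((3*((T + T)/(T + T⁴)))*T - 305) = 5*((3*((2*T)/(T + T⁴)))*T - 305) = 5*((3*(2*T/(T + T⁴)))*T - 305) = 5*((6*T/(T + T⁴))*T - 305) = 5*(6*T²/(T + T⁴) - 305) = 5*(-305 + 6*T²/(T + T⁴)) = -1525 + 30*T²/(T + T⁴))
m(P)/843833 = (5*(-305 - 305*249³ + 6*249)/(1 + 249³))/843833 = (5*(-305 - 305*15438249 + 1494)/(1 + 15438249))*(1/843833) = (5*(-305 - 4708665945 + 1494)/15438250)*(1/843833) = (5*(1/15438250)*(-4708664756))*(1/843833) = -2354332378/1543825*1/843833 = -2354332378/1302730481225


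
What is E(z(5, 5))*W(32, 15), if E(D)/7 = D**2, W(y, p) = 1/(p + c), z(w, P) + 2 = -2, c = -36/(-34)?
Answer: 272/39 ≈ 6.9744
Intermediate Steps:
c = 18/17 (c = -36*(-1/34) = 18/17 ≈ 1.0588)
z(w, P) = -4 (z(w, P) = -2 - 2 = -4)
W(y, p) = 1/(18/17 + p) (W(y, p) = 1/(p + 18/17) = 1/(18/17 + p))
E(D) = 7*D**2
E(z(5, 5))*W(32, 15) = (7*(-4)**2)*(17/(18 + 17*15)) = (7*16)*(17/(18 + 255)) = 112*(17/273) = 272/39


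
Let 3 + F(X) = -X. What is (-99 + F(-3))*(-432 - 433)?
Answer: 85635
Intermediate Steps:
F(X) = -3 - X
(-99 + F(-3))*(-432 - 433) = (-99 + (-3 - 1*(-3)))*(-432 - 433) = (-99 + (-3 + 3))*(-865) = (-99 + 0)*(-865) = -99*(-865) = 85635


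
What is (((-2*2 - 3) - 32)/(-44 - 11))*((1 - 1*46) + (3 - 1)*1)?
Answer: -1677/55 ≈ -30.491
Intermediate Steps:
(((-2*2 - 3) - 32)/(-44 - 11))*((1 - 1*46) + (3 - 1)*1) = (((-4 - 3) - 32)/(-55))*((1 - 46) + 2*1) = ((-7 - 32)*(-1/55))*(-45 + 2) = -39*(-1/55)*(-43) = (39/55)*(-43) = -1677/55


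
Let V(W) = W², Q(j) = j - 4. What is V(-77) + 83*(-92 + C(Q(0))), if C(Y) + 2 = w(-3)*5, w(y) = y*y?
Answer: 1862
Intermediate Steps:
w(y) = y²
Q(j) = -4 + j
C(Y) = 43 (C(Y) = -2 + (-3)²*5 = -2 + 9*5 = -2 + 45 = 43)
V(-77) + 83*(-92 + C(Q(0))) = (-77)² + 83*(-92 + 43) = 5929 + 83*(-49) = 5929 - 4067 = 1862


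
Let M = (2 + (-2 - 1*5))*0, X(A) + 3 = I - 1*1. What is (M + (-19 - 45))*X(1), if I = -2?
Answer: 384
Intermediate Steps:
X(A) = -6 (X(A) = -3 + (-2 - 1*1) = -3 + (-2 - 1) = -3 - 3 = -6)
M = 0 (M = (2 + (-2 - 5))*0 = (2 - 7)*0 = -5*0 = 0)
(M + (-19 - 45))*X(1) = (0 + (-19 - 45))*(-6) = (0 - 64)*(-6) = -64*(-6) = 384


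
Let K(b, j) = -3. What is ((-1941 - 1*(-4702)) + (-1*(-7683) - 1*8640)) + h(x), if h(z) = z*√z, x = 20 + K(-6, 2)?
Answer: 1804 + 17*√17 ≈ 1874.1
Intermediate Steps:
x = 17 (x = 20 - 3 = 17)
h(z) = z^(3/2)
((-1941 - 1*(-4702)) + (-1*(-7683) - 1*8640)) + h(x) = ((-1941 - 1*(-4702)) + (-1*(-7683) - 1*8640)) + 17^(3/2) = ((-1941 + 4702) + (7683 - 8640)) + 17*√17 = (2761 - 957) + 17*√17 = 1804 + 17*√17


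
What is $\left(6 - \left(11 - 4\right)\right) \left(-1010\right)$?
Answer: $1010$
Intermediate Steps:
$\left(6 - \left(11 - 4\right)\right) \left(-1010\right) = \left(6 - 7\right) \left(-1010\right) = \left(-1\right) \left(-1010\right) = 1010$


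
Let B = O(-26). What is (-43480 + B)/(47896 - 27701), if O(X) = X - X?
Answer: -8696/4039 ≈ -2.1530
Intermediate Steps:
O(X) = 0
B = 0
(-43480 + B)/(47896 - 27701) = (-43480 + 0)/(47896 - 27701) = -43480/20195 = -43480*1/20195 = -8696/4039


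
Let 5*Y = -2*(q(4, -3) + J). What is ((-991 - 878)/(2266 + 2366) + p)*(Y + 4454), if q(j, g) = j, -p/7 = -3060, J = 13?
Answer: 183846453063/1930 ≈ 9.5257e+7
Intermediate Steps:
p = 21420 (p = -7*(-3060) = 21420)
Y = -34/5 (Y = (-2*(4 + 13))/5 = (-2*17)/5 = (⅕)*(-34) = -34/5 ≈ -6.8000)
((-991 - 878)/(2266 + 2366) + p)*(Y + 4454) = ((-991 - 878)/(2266 + 2366) + 21420)*(-34/5 + 4454) = (-1869/4632 + 21420)*(22236/5) = (-1869*1/4632 + 21420)*(22236/5) = (-623/1544 + 21420)*(22236/5) = (33071857/1544)*(22236/5) = 183846453063/1930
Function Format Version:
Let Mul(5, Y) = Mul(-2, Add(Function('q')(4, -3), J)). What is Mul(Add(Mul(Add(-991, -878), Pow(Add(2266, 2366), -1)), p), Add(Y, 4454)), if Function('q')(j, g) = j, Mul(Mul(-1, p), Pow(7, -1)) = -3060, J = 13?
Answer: Rational(183846453063, 1930) ≈ 9.5257e+7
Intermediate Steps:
p = 21420 (p = Mul(-7, -3060) = 21420)
Y = Rational(-34, 5) (Y = Mul(Rational(1, 5), Mul(-2, Add(4, 13))) = Mul(Rational(1, 5), Mul(-2, 17)) = Mul(Rational(1, 5), -34) = Rational(-34, 5) ≈ -6.8000)
Mul(Add(Mul(Add(-991, -878), Pow(Add(2266, 2366), -1)), p), Add(Y, 4454)) = Mul(Add(Mul(Add(-991, -878), Pow(Add(2266, 2366), -1)), 21420), Add(Rational(-34, 5), 4454)) = Mul(Add(Mul(-1869, Pow(4632, -1)), 21420), Rational(22236, 5)) = Mul(Add(Mul(-1869, Rational(1, 4632)), 21420), Rational(22236, 5)) = Mul(Add(Rational(-623, 1544), 21420), Rational(22236, 5)) = Mul(Rational(33071857, 1544), Rational(22236, 5)) = Rational(183846453063, 1930)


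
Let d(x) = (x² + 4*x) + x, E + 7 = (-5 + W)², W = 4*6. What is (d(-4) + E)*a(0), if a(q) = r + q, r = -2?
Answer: -700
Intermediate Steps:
W = 24
a(q) = -2 + q
E = 354 (E = -7 + (-5 + 24)² = -7 + 19² = -7 + 361 = 354)
d(x) = x² + 5*x
(d(-4) + E)*a(0) = (-4*(5 - 4) + 354)*(-2 + 0) = (-4*1 + 354)*(-2) = (-4 + 354)*(-2) = 350*(-2) = -700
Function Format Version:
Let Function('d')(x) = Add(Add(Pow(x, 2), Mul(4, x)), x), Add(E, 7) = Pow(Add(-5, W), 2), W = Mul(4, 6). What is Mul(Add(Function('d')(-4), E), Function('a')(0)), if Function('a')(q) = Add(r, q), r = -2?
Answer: -700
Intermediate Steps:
W = 24
Function('a')(q) = Add(-2, q)
E = 354 (E = Add(-7, Pow(Add(-5, 24), 2)) = Add(-7, Pow(19, 2)) = Add(-7, 361) = 354)
Function('d')(x) = Add(Pow(x, 2), Mul(5, x))
Mul(Add(Function('d')(-4), E), Function('a')(0)) = Mul(Add(Mul(-4, Add(5, -4)), 354), Add(-2, 0)) = Mul(Add(Mul(-4, 1), 354), -2) = Mul(Add(-4, 354), -2) = Mul(350, -2) = -700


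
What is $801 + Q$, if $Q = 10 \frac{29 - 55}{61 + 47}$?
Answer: $\frac{21562}{27} \approx 798.59$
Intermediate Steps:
$Q = - \frac{65}{27}$ ($Q = 10 \left(- \frac{26}{108}\right) = 10 \left(\left(-26\right) \frac{1}{108}\right) = 10 \left(- \frac{13}{54}\right) = - \frac{65}{27} \approx -2.4074$)
$801 + Q = 801 - \frac{65}{27} = \frac{21562}{27}$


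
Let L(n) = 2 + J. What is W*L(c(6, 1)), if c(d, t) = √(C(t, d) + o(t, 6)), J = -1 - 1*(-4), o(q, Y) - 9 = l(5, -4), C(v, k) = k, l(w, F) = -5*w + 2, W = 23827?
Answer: 119135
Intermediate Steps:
l(w, F) = 2 - 5*w
o(q, Y) = -14 (o(q, Y) = 9 + (2 - 5*5) = 9 + (2 - 25) = 9 - 23 = -14)
J = 3 (J = -1 + 4 = 3)
c(d, t) = √(-14 + d) (c(d, t) = √(d - 14) = √(-14 + d))
L(n) = 5 (L(n) = 2 + 3 = 5)
W*L(c(6, 1)) = 23827*5 = 119135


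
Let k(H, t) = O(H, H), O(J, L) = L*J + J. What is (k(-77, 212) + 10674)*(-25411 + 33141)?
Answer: 127745980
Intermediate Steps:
O(J, L) = J + J*L (O(J, L) = J*L + J = J + J*L)
k(H, t) = H*(1 + H)
(k(-77, 212) + 10674)*(-25411 + 33141) = (-77*(1 - 77) + 10674)*(-25411 + 33141) = (-77*(-76) + 10674)*7730 = (5852 + 10674)*7730 = 16526*7730 = 127745980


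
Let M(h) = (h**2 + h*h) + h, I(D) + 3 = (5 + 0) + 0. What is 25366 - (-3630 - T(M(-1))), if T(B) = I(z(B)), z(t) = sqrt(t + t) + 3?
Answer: 28998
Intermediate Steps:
z(t) = 3 + sqrt(2)*sqrt(t) (z(t) = sqrt(2*t) + 3 = sqrt(2)*sqrt(t) + 3 = 3 + sqrt(2)*sqrt(t))
I(D) = 2 (I(D) = -3 + ((5 + 0) + 0) = -3 + (5 + 0) = -3 + 5 = 2)
M(h) = h + 2*h**2 (M(h) = (h**2 + h**2) + h = 2*h**2 + h = h + 2*h**2)
T(B) = 2
25366 - (-3630 - T(M(-1))) = 25366 - (-3630 - 1*2) = 25366 - (-3630 - 2) = 25366 - 1*(-3632) = 25366 + 3632 = 28998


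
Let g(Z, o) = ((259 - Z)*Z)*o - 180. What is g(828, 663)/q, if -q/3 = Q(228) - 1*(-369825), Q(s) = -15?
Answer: 17353372/61635 ≈ 281.55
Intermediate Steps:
g(Z, o) = -180 + Z*o*(259 - Z) (g(Z, o) = (Z*(259 - Z))*o - 180 = Z*o*(259 - Z) - 180 = -180 + Z*o*(259 - Z))
q = -1109430 (q = -3*(-15 - 1*(-369825)) = -3*(-15 + 369825) = -3*369810 = -1109430)
g(828, 663)/q = (-180 - 1*663*828² + 259*828*663)/(-1109430) = (-180 - 1*663*685584 + 142181676)*(-1/1109430) = (-180 - 454542192 + 142181676)*(-1/1109430) = -312360696*(-1/1109430) = 17353372/61635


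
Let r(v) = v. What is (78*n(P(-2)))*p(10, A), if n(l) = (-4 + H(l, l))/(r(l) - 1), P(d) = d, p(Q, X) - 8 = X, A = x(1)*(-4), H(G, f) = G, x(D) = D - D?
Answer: 1248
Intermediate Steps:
x(D) = 0
A = 0 (A = 0*(-4) = 0)
p(Q, X) = 8 + X
n(l) = (-4 + l)/(-1 + l) (n(l) = (-4 + l)/(l - 1) = (-4 + l)/(-1 + l))
(78*n(P(-2)))*p(10, A) = (78*((-4 - 2)/(-1 - 2)))*(8 + 0) = (78*(-6/(-3)))*8 = (78*(-1/3*(-6)))*8 = (78*2)*8 = 156*8 = 1248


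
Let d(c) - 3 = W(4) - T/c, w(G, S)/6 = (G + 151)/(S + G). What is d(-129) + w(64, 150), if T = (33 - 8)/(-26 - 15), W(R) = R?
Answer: 7370191/565923 ≈ 13.023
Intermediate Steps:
w(G, S) = 6*(151 + G)/(G + S) (w(G, S) = 6*((G + 151)/(S + G)) = 6*((151 + G)/(G + S)) = 6*(151 + G)/(G + S))
T = -25/41 (T = 25/(-41) = 25*(-1/41) = -25/41 ≈ -0.60976)
d(c) = 7 + 25/(41*c) (d(c) = 3 + (4 - (-25)/(41*c)) = 3 + (4 + 25/(41*c)) = 7 + 25/(41*c))
d(-129) + w(64, 150) = (7 + (25/41)/(-129)) + 6*(151 + 64)/(64 + 150) = (7 + (25/41)*(-1/129)) + 6*215/214 = (7 - 25/5289) + 6*(1/214)*215 = 36998/5289 + 645/107 = 7370191/565923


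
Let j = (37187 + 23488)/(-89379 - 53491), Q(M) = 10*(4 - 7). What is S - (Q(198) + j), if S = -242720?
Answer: -6934611925/28574 ≈ -2.4269e+5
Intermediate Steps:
Q(M) = -30 (Q(M) = 10*(-3) = -30)
j = -12135/28574 (j = 60675/(-142870) = 60675*(-1/142870) = -12135/28574 ≈ -0.42469)
S - (Q(198) + j) = -242720 - (-30 - 12135/28574) = -242720 - 1*(-869355/28574) = -242720 + 869355/28574 = -6934611925/28574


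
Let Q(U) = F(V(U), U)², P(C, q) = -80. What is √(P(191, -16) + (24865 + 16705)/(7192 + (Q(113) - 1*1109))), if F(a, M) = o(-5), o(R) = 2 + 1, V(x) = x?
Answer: I*√678938170/3046 ≈ 8.5543*I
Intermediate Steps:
o(R) = 3
F(a, M) = 3
Q(U) = 9 (Q(U) = 3² = 9)
√(P(191, -16) + (24865 + 16705)/(7192 + (Q(113) - 1*1109))) = √(-80 + (24865 + 16705)/(7192 + (9 - 1*1109))) = √(-80 + 41570/(7192 + (9 - 1109))) = √(-80 + 41570/(7192 - 1100)) = √(-80 + 41570/6092) = √(-80 + 41570*(1/6092)) = √(-80 + 20785/3046) = √(-222895/3046) = I*√678938170/3046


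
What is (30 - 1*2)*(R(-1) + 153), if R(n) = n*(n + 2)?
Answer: 4256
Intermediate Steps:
R(n) = n*(2 + n)
(30 - 1*2)*(R(-1) + 153) = (30 - 1*2)*(-(2 - 1) + 153) = (30 - 2)*(-1*1 + 153) = 28*(-1 + 153) = 28*152 = 4256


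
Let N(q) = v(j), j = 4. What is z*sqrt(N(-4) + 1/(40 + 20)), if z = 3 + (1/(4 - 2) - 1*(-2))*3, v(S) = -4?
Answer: 7*I*sqrt(3585)/20 ≈ 20.956*I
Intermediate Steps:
N(q) = -4
z = 21/2 (z = 3 + (1/2 + 2)*3 = 3 + (5/2)*3 = 3 + 15/2 = 21/2 ≈ 10.500)
z*sqrt(N(-4) + 1/(40 + 20)) = 21*sqrt(-4 + 1/(40 + 20))/2 = 21*sqrt(-4 + 1/60)/2 = 21*sqrt(-239/60)/2 = 21*(I*sqrt(3585)/30)/2 = 7*I*sqrt(3585)/20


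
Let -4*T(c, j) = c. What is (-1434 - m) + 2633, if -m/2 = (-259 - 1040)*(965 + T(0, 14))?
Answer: -2505871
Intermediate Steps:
T(c, j) = -c/4
m = 2507070 (m = -2*(-259 - 1040)*(965 - ¼*0) = -(-2598)*(965 + 0) = -(-2598)*965 = -2*(-1253535) = 2507070)
(-1434 - m) + 2633 = (-1434 - 1*2507070) + 2633 = (-1434 - 2507070) + 2633 = -2508504 + 2633 = -2505871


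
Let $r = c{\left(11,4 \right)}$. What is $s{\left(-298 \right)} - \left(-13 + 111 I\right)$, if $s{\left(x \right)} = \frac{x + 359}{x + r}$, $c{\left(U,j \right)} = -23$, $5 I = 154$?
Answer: $- \frac{5466614}{1605} \approx -3406.0$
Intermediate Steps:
$I = \frac{154}{5}$ ($I = \frac{1}{5} \cdot 154 = \frac{154}{5} \approx 30.8$)
$r = -23$
$s{\left(x \right)} = \frac{359 + x}{-23 + x}$ ($s{\left(x \right)} = \frac{x + 359}{x - 23} = \frac{359 + x}{-23 + x}$)
$s{\left(-298 \right)} - \left(-13 + 111 I\right) = \frac{359 - 298}{-23 - 298} + \left(\left(-111\right) \frac{154}{5} + 13\right) = \frac{1}{-321} \cdot 61 + \left(- \frac{17094}{5} + 13\right) = \left(- \frac{1}{321}\right) 61 - \frac{17029}{5} = - \frac{61}{321} - \frac{17029}{5} = - \frac{5466614}{1605}$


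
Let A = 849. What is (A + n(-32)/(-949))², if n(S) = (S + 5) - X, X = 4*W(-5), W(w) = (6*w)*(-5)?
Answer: 650164843584/900601 ≈ 7.2192e+5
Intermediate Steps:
W(w) = -30*w
X = 600 (X = 4*(-30*(-5)) = 4*150 = 600)
n(S) = -595 + S (n(S) = (S + 5) - 1*600 = (5 + S) - 600 = -595 + S)
(A + n(-32)/(-949))² = (849 + (-595 - 32)/(-949))² = (849 - 627*(-1/949))² = (849 + 627/949)² = (806328/949)² = 650164843584/900601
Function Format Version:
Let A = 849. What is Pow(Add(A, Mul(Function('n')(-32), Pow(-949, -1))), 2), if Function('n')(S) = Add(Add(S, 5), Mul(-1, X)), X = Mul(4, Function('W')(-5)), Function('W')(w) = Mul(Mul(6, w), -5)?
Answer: Rational(650164843584, 900601) ≈ 7.2192e+5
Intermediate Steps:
Function('W')(w) = Mul(-30, w)
X = 600 (X = Mul(4, Mul(-30, -5)) = Mul(4, 150) = 600)
Function('n')(S) = Add(-595, S) (Function('n')(S) = Add(Add(S, 5), Mul(-1, 600)) = Add(Add(5, S), -600) = Add(-595, S))
Pow(Add(A, Mul(Function('n')(-32), Pow(-949, -1))), 2) = Pow(Add(849, Mul(Add(-595, -32), Pow(-949, -1))), 2) = Pow(Add(849, Mul(-627, Rational(-1, 949))), 2) = Pow(Add(849, Rational(627, 949)), 2) = Pow(Rational(806328, 949), 2) = Rational(650164843584, 900601)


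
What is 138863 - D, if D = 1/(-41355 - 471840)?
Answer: 71263797286/513195 ≈ 1.3886e+5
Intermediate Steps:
D = -1/513195 (D = 1/(-513195) = -1/513195 ≈ -1.9486e-6)
138863 - D = 138863 - 1*(-1/513195) = 138863 + 1/513195 = 71263797286/513195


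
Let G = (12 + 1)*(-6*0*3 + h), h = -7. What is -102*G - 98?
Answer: 9184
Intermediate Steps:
G = -91 (G = (12 + 1)*(-6*0*3 - 7) = 13*(-1*0*3 - 7) = 13*(0*3 - 7) = 13*(0 - 7) = 13*(-7) = -91)
-102*G - 98 = -102*(-91) - 98 = 9282 - 98 = 9184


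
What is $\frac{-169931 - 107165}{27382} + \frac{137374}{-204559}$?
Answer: $- \frac{30222027766}{2800617269} \approx -10.791$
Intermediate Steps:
$\frac{-169931 - 107165}{27382} + \frac{137374}{-204559} = \left(-277096\right) \frac{1}{27382} + 137374 \left(- \frac{1}{204559}\right) = - \frac{138548}{13691} - \frac{137374}{204559} = - \frac{30222027766}{2800617269}$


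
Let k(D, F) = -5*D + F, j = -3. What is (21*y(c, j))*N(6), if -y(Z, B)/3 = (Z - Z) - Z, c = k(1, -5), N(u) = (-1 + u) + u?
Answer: -6930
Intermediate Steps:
N(u) = -1 + 2*u
k(D, F) = F - 5*D
c = -10 (c = -5 - 5*1 = -5 - 5 = -10)
y(Z, B) = 3*Z (y(Z, B) = -3*((Z - Z) - Z) = -3*(0 - Z) = -(-3)*Z = 3*Z)
(21*y(c, j))*N(6) = (21*(3*(-10)))*(-1 + 2*6) = (21*(-30))*(-1 + 12) = -630*11 = -6930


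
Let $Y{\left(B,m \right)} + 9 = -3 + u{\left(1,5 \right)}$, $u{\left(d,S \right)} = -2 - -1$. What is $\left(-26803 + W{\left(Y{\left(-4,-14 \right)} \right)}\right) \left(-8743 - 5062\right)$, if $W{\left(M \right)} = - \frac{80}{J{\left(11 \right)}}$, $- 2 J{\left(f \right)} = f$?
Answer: $369814615$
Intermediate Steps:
$u{\left(d,S \right)} = -1$ ($u{\left(d,S \right)} = -2 + 1 = -1$)
$J{\left(f \right)} = - \frac{f}{2}$
$Y{\left(B,m \right)} = -13$ ($Y{\left(B,m \right)} = -9 - 4 = -13$)
$W{\left(M \right)} = \frac{160}{11}$ ($W{\left(M \right)} = - \frac{80}{\left(- \frac{1}{2}\right) 11} = - \frac{80}{- \frac{11}{2}} = \left(-80\right) \left(- \frac{2}{11}\right) = \frac{160}{11}$)
$\left(-26803 + W{\left(Y{\left(-4,-14 \right)} \right)}\right) \left(-8743 - 5062\right) = \left(-26803 + \frac{160}{11}\right) \left(-8743 - 5062\right) = \left(- \frac{294673}{11}\right) \left(-13805\right) = 369814615$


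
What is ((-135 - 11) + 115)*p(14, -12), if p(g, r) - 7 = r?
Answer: 155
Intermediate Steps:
p(g, r) = 7 + r
((-135 - 11) + 115)*p(14, -12) = ((-135 - 11) + 115)*(7 - 12) = (-146 + 115)*(-5) = -31*(-5) = 155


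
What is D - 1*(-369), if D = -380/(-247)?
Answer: 4817/13 ≈ 370.54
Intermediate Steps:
D = 20/13 (D = -380*(-1/247) = 20/13 ≈ 1.5385)
D - 1*(-369) = 20/13 - 1*(-369) = 20/13 + 369 = 4817/13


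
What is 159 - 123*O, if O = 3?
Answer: -210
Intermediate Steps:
159 - 123*O = 159 - 123*3 = 159 - 369 = -210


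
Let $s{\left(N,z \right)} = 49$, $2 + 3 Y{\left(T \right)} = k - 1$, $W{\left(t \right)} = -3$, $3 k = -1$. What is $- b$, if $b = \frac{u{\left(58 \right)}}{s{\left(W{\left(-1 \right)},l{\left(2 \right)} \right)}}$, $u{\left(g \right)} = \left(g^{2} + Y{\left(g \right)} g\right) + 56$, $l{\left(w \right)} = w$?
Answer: $- \frac{30200}{441} \approx -68.481$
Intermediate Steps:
$k = - \frac{1}{3}$ ($k = \frac{1}{3} \left(-1\right) = - \frac{1}{3} \approx -0.33333$)
$Y{\left(T \right)} = - \frac{10}{9}$ ($Y{\left(T \right)} = - \frac{2}{3} + \frac{- \frac{1}{3} - 1}{3} = - \frac{2}{3} + \frac{1}{3} \left(- \frac{4}{3}\right) = - \frac{2}{3} - \frac{4}{9} = - \frac{10}{9}$)
$u{\left(g \right)} = 56 + g^{2} - \frac{10 g}{9}$ ($u{\left(g \right)} = \left(g^{2} - \frac{10 g}{9}\right) + 56 = 56 + g^{2} - \frac{10 g}{9}$)
$b = \frac{30200}{441}$ ($b = \frac{56 + 58^{2} - \frac{580}{9}}{49} = \left(56 + 3364 - \frac{580}{9}\right) \frac{1}{49} = \frac{30200}{9} \cdot \frac{1}{49} = \frac{30200}{441} \approx 68.481$)
$- b = \left(-1\right) \frac{30200}{441} = - \frac{30200}{441}$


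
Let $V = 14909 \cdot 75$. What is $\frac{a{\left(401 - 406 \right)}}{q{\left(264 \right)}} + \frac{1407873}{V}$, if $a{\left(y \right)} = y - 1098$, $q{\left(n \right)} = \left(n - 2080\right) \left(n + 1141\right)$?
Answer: $\frac{239559543271}{190200076600} \approx 1.2595$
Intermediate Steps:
$V = 1118175$
$q{\left(n \right)} = \left(-2080 + n\right) \left(1141 + n\right)$
$a{\left(y \right)} = -1098 + y$
$\frac{a{\left(401 - 406 \right)}}{q{\left(264 \right)}} + \frac{1407873}{V} = \frac{-1098 + \left(401 - 406\right)}{-2373280 + 264^{2} - 247896} + \frac{1407873}{1118175} = \frac{-1098 + \left(401 - 406\right)}{-2373280 + 69696 - 247896} + 1407873 \cdot \frac{1}{1118175} = \frac{-1098 - 5}{-2551480} + \frac{469291}{372725} = \left(-1103\right) \left(- \frac{1}{2551480}\right) + \frac{469291}{372725} = \frac{1103}{2551480} + \frac{469291}{372725} = \frac{239559543271}{190200076600}$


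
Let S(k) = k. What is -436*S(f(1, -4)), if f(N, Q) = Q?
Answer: 1744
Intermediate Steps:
-436*S(f(1, -4)) = -436*(-4) = 1744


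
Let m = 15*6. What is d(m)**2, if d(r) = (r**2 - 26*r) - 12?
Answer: 33039504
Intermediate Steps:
m = 90
d(r) = -12 + r**2 - 26*r
d(m)**2 = (-12 + 90**2 - 26*90)**2 = (-12 + 8100 - 2340)**2 = 5748**2 = 33039504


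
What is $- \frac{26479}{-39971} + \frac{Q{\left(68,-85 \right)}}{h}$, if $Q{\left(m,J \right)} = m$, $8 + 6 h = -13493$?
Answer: $\frac{341184811}{539648471} \approx 0.63224$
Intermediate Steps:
$h = - \frac{13501}{6}$ ($h = - \frac{4}{3} + \frac{1}{6} \left(-13493\right) = - \frac{4}{3} - \frac{13493}{6} = - \frac{13501}{6} \approx -2250.2$)
$- \frac{26479}{-39971} + \frac{Q{\left(68,-85 \right)}}{h} = - \frac{26479}{-39971} + \frac{68}{- \frac{13501}{6}} = \left(-26479\right) \left(- \frac{1}{39971}\right) + 68 \left(- \frac{6}{13501}\right) = \frac{26479}{39971} - \frac{408}{13501} = \frac{341184811}{539648471}$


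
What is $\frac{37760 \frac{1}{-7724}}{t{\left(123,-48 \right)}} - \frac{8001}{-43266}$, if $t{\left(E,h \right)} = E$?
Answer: $\frac{497303491}{3425412486} \approx 0.14518$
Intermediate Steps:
$\frac{37760 \frac{1}{-7724}}{t{\left(123,-48 \right)}} - \frac{8001}{-43266} = \frac{37760 \frac{1}{-7724}}{123} - \frac{8001}{-43266} = 37760 \left(- \frac{1}{7724}\right) \frac{1}{123} - - \frac{2667}{14422} = \left(- \frac{9440}{1931}\right) \frac{1}{123} + \frac{2667}{14422} = - \frac{9440}{237513} + \frac{2667}{14422} = \frac{497303491}{3425412486}$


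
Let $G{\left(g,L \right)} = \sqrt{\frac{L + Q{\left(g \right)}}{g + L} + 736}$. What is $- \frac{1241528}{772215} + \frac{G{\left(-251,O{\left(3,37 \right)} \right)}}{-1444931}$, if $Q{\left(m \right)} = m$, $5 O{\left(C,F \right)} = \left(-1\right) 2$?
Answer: $- \frac{1241528}{772215} - \frac{\sqrt{737}}{1444931} \approx -1.6078$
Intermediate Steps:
$O{\left(C,F \right)} = - \frac{2}{5}$ ($O{\left(C,F \right)} = \frac{\left(-1\right) 2}{5} = \frac{1}{5} \left(-2\right) = - \frac{2}{5}$)
$G{\left(g,L \right)} = \sqrt{737}$ ($G{\left(g,L \right)} = \sqrt{\frac{L + g}{g + L} + 736} = \sqrt{\frac{L + g}{L + g} + 736} = \sqrt{1 + 736} = \sqrt{737}$)
$- \frac{1241528}{772215} + \frac{G{\left(-251,O{\left(3,37 \right)} \right)}}{-1444931} = - \frac{1241528}{772215} + \frac{\sqrt{737}}{-1444931} = \left(-1241528\right) \frac{1}{772215} + \sqrt{737} \left(- \frac{1}{1444931}\right) = - \frac{1241528}{772215} - \frac{\sqrt{737}}{1444931}$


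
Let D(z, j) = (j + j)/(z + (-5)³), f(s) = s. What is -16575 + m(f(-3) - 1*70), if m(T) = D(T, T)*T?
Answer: -1646254/99 ≈ -16629.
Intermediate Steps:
D(z, j) = 2*j/(-125 + z) (D(z, j) = (2*j)/(z - 125) = (2*j)/(-125 + z) = 2*j/(-125 + z))
m(T) = 2*T²/(-125 + T) (m(T) = (2*T/(-125 + T))*T = 2*T²/(-125 + T))
-16575 + m(f(-3) - 1*70) = -16575 + 2*(-3 - 1*70)²/(-125 + (-3 - 1*70)) = -16575 + 2*(-3 - 70)²/(-125 + (-3 - 70)) = -16575 + 2*(-73)²/(-125 - 73) = -16575 + 2*5329/(-198) = -16575 + 2*5329*(-1/198) = -16575 - 5329/99 = -1646254/99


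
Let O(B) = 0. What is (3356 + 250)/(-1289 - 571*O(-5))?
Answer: -3606/1289 ≈ -2.7975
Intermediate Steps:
(3356 + 250)/(-1289 - 571*O(-5)) = (3356 + 250)/(-1289 - 571*0) = 3606/(-1289 + 0) = 3606/(-1289) = 3606*(-1/1289) = -3606/1289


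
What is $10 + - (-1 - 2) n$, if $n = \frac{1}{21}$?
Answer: $\frac{71}{7} \approx 10.143$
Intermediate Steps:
$n = \frac{1}{21} \approx 0.047619$
$10 + - (-1 - 2) n = 10 + - (-1 - 2) \frac{1}{21} = 10 + \left(-1\right) \left(-3\right) \frac{1}{21} = 10 + 3 \cdot \frac{1}{21} = 10 + \frac{1}{7} = \frac{71}{7}$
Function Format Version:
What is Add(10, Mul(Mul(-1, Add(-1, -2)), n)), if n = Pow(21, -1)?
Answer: Rational(71, 7) ≈ 10.143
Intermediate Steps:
n = Rational(1, 21) ≈ 0.047619
Add(10, Mul(Mul(-1, Add(-1, -2)), n)) = Add(10, Mul(Mul(-1, Add(-1, -2)), Rational(1, 21))) = Add(10, Mul(Mul(-1, -3), Rational(1, 21))) = Add(10, Mul(3, Rational(1, 21))) = Add(10, Rational(1, 7)) = Rational(71, 7)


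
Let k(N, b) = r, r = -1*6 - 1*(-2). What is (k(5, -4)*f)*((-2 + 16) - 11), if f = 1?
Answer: -12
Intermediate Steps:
r = -4 (r = -6 + 2 = -4)
k(N, b) = -4
(k(5, -4)*f)*((-2 + 16) - 11) = (-4*1)*((-2 + 16) - 11) = -4*(14 - 11) = -4*3 = -12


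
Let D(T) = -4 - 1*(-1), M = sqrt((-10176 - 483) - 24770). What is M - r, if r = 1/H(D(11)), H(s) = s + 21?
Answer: -1/18 + I*sqrt(35429) ≈ -0.055556 + 188.23*I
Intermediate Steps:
M = I*sqrt(35429) (M = sqrt(-10659 - 24770) = sqrt(-35429) = I*sqrt(35429) ≈ 188.23*I)
D(T) = -3 (D(T) = -4 + 1 = -3)
H(s) = 21 + s
r = 1/18 (r = 1/(21 - 3) = 1/18 ≈ 0.055556)
M - r = I*sqrt(35429) - 1*1/18 = I*sqrt(35429) - 1/18 = -1/18 + I*sqrt(35429)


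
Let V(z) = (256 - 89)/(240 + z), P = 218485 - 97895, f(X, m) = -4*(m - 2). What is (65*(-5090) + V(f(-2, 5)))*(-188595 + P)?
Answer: 5129864212165/228 ≈ 2.2499e+10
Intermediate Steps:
f(X, m) = 8 - 4*m (f(X, m) = -4*(-2 + m) = 8 - 4*m)
P = 120590
V(z) = 167/(240 + z)
(65*(-5090) + V(f(-2, 5)))*(-188595 + P) = (65*(-5090) + 167/(240 + (8 - 4*5)))*(-188595 + 120590) = (-330850 + 167/(240 + (8 - 20)))*(-68005) = (-330850 + 167/(240 - 12))*(-68005) = (-330850 + 167/228)*(-68005) = -75433633/228*(-68005) = 5129864212165/228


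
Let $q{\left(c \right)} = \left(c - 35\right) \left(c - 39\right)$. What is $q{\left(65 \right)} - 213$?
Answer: $567$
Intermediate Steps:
$q{\left(c \right)} = \left(-39 + c\right) \left(-35 + c\right)$ ($q{\left(c \right)} = \left(-35 + c\right) \left(-39 + c\right) = \left(-39 + c\right) \left(-35 + c\right)$)
$q{\left(65 \right)} - 213 = \left(1365 + 65^{2} - 4810\right) - 213 = \left(1365 + 4225 - 4810\right) - 213 = 780 - 213 = 567$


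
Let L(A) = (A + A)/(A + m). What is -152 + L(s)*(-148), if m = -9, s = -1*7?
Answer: -563/2 ≈ -281.50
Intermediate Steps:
s = -7
L(A) = 2*A/(-9 + A) (L(A) = (A + A)/(A - 9) = (2*A)/(-9 + A) = 2*A/(-9 + A))
-152 + L(s)*(-148) = -152 + (2*(-7)/(-9 - 7))*(-148) = -152 + (2*(-7)/(-16))*(-148) = -152 + (2*(-7)*(-1/16))*(-148) = -152 + (7/8)*(-148) = -152 - 259/2 = -563/2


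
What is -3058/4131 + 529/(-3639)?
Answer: -4437787/5010903 ≈ -0.88563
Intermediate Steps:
-3058/4131 + 529/(-3639) = -3058*1/4131 + 529*(-1/3639) = -3058/4131 - 529/3639 = -4437787/5010903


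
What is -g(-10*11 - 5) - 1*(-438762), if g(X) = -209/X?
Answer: 50457421/115 ≈ 4.3876e+5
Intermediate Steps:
-g(-10*11 - 5) - 1*(-438762) = -(-209)/(-10*11 - 5) - 1*(-438762) = -(-209)/(-110 - 5) + 438762 = -(-209)/(-115) + 438762 = -(-209)*(-1)/115 + 438762 = -1*209/115 + 438762 = -209/115 + 438762 = 50457421/115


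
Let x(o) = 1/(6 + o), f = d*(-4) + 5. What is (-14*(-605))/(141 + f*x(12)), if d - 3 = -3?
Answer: 152460/2543 ≈ 59.953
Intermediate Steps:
d = 0 (d = 3 - 3 = 0)
f = 5 (f = 0*(-4) + 5 = 0 + 5 = 5)
(-14*(-605))/(141 + f*x(12)) = (-14*(-605))/(141 + 5/(6 + 12)) = 8470/(141 + 5/18) = 8470/(2543/18) = 8470*(18/2543) = 152460/2543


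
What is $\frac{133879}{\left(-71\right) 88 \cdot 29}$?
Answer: $- \frac{133879}{181192} \approx -0.73888$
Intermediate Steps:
$\frac{133879}{\left(-71\right) 88 \cdot 29} = \frac{133879}{\left(-6248\right) 29} = \frac{133879}{-181192} = 133879 \left(- \frac{1}{181192}\right) = - \frac{133879}{181192}$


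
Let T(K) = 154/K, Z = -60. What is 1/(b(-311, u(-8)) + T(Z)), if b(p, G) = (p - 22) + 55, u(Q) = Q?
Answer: -30/8417 ≈ -0.0035642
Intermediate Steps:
b(p, G) = 33 + p (b(p, G) = (-22 + p) + 55 = 33 + p)
1/(b(-311, u(-8)) + T(Z)) = 1/((33 - 311) + 154/(-60)) = 1/(-278 + 154*(-1/60)) = 1/(-278 - 77/30) = 1/(-8417/30) = -30/8417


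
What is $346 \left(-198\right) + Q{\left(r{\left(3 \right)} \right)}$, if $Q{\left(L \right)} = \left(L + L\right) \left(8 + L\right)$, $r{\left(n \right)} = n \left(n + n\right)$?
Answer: $-67572$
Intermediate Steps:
$r{\left(n \right)} = 2 n^{2}$ ($r{\left(n \right)} = n 2 n = 2 n^{2}$)
$Q{\left(L \right)} = 2 L \left(8 + L\right)$
$346 \left(-198\right) + Q{\left(r{\left(3 \right)} \right)} = 346 \left(-198\right) + 2 \cdot 2 \cdot 3^{2} \left(8 + 2 \cdot 3^{2}\right) = -68508 + 2 \cdot 2 \cdot 9 \left(8 + 2 \cdot 9\right) = -68508 + 2 \cdot 18 \left(8 + 18\right) = -68508 + 2 \cdot 18 \cdot 26 = -68508 + 936 = -67572$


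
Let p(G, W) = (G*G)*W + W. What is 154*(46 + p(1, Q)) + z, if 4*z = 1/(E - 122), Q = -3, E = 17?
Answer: 2587199/420 ≈ 6160.0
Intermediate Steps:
z = -1/420 (z = 1/(4*(17 - 122)) = (¼)/(-105) = (¼)*(-1/105) = -1/420 ≈ -0.0023810)
p(G, W) = W + W*G² (p(G, W) = G²*W + W = W*G² + W = W + W*G²)
154*(46 + p(1, Q)) + z = 154*(46 - 3*(1 + 1²)) - 1/420 = 154*(46 - 3*(1 + 1)) - 1/420 = 154*(46 - 3*2) - 1/420 = 154*(46 - 6) - 1/420 = 154*40 - 1/420 = 6160 - 1/420 = 2587199/420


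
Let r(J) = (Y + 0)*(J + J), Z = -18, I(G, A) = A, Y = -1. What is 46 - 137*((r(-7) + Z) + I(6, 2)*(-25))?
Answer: 7444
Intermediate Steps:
r(J) = -2*J (r(J) = (-1 + 0)*(J + J) = -2*J)
46 - 137*((r(-7) + Z) + I(6, 2)*(-25)) = 46 - 137*((-2*(-7) - 18) + 2*(-25)) = 46 - 137*((14 - 18) - 50) = 46 - 137*(-4 - 50) = 46 - 137*(-54) = 46 + 7398 = 7444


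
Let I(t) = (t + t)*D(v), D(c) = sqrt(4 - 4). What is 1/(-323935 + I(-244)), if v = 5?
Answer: -1/323935 ≈ -3.0870e-6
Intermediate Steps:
D(c) = 0 (D(c) = sqrt(0) = 0)
I(t) = 0 (I(t) = (t + t)*0 = (2*t)*0 = 0)
1/(-323935 + I(-244)) = 1/(-323935 + 0) = 1/(-323935) = -1/323935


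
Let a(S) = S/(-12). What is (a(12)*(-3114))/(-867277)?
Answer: -3114/867277 ≈ -0.0035905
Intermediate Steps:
a(S) = -S/12 (a(S) = S*(-1/12) = -S/12)
(a(12)*(-3114))/(-867277) = (-1/12*12*(-3114))/(-867277) = -1*(-3114)*(-1/867277) = 3114*(-1/867277) = -3114/867277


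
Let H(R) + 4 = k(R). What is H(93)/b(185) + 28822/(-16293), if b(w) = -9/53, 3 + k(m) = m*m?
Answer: -2487625672/48879 ≈ -50894.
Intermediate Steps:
k(m) = -3 + m² (k(m) = -3 + m*m = -3 + m²)
b(w) = -9/53 (b(w) = -9*1/53 = -9/53)
H(R) = -7 + R² (H(R) = -4 + (-3 + R²) = -7 + R²)
H(93)/b(185) + 28822/(-16293) = (-7 + 93²)/(-9/53) + 28822/(-16293) = (-7 + 8649)*(-53/9) + 28822*(-1/16293) = 8642*(-53/9) - 28822/16293 = -458026/9 - 28822/16293 = -2487625672/48879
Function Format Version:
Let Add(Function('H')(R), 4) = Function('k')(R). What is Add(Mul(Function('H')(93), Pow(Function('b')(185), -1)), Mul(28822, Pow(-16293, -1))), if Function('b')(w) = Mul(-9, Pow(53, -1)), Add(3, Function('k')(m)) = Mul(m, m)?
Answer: Rational(-2487625672, 48879) ≈ -50894.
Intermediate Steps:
Function('k')(m) = Add(-3, Pow(m, 2)) (Function('k')(m) = Add(-3, Mul(m, m)) = Add(-3, Pow(m, 2)))
Function('b')(w) = Rational(-9, 53) (Function('b')(w) = Mul(-9, Rational(1, 53)) = Rational(-9, 53))
Function('H')(R) = Add(-7, Pow(R, 2)) (Function('H')(R) = Add(-4, Add(-3, Pow(R, 2))) = Add(-7, Pow(R, 2)))
Add(Mul(Function('H')(93), Pow(Function('b')(185), -1)), Mul(28822, Pow(-16293, -1))) = Add(Mul(Add(-7, Pow(93, 2)), Pow(Rational(-9, 53), -1)), Mul(28822, Pow(-16293, -1))) = Add(Mul(Add(-7, 8649), Rational(-53, 9)), Mul(28822, Rational(-1, 16293))) = Add(Mul(8642, Rational(-53, 9)), Rational(-28822, 16293)) = Add(Rational(-458026, 9), Rational(-28822, 16293)) = Rational(-2487625672, 48879)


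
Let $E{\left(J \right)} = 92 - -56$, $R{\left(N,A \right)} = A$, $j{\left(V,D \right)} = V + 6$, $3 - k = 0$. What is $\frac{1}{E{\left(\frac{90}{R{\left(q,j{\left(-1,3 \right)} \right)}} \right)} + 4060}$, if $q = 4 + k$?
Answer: $\frac{1}{4208} \approx 0.00023764$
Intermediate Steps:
$k = 3$ ($k = 3 - 0 = 3 + 0 = 3$)
$j{\left(V,D \right)} = 6 + V$
$q = 7$ ($q = 4 + 3 = 7$)
$E{\left(J \right)} = 148$ ($E{\left(J \right)} = 92 + 56 = 148$)
$\frac{1}{E{\left(\frac{90}{R{\left(q,j{\left(-1,3 \right)} \right)}} \right)} + 4060} = \frac{1}{148 + 4060} = \frac{1}{4208}$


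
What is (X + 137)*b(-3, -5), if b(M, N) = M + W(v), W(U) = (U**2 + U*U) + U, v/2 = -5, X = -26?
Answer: 20757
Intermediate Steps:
v = -10 (v = 2*(-5) = -10)
W(U) = U + 2*U**2 (W(U) = (U**2 + U**2) + U = 2*U**2 + U = U + 2*U**2)
b(M, N) = 190 + M (b(M, N) = M - 10*(1 + 2*(-10)) = M - 10*(1 - 20) = M - 10*(-19) = M + 190 = 190 + M)
(X + 137)*b(-3, -5) = (-26 + 137)*(190 - 3) = 111*187 = 20757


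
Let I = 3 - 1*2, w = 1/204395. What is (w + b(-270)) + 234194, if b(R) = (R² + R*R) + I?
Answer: 77669078026/204395 ≈ 3.8000e+5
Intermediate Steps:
w = 1/204395 ≈ 4.8925e-6
I = 1 (I = 3 - 2 = 1)
b(R) = 1 + 2*R² (b(R) = (R² + R*R) + 1 = (R² + R²) + 1 = 2*R² + 1 = 1 + 2*R²)
(w + b(-270)) + 234194 = (1/204395 + (1 + 2*(-270)²)) + 234194 = (1/204395 + (1 + 2*72900)) + 234194 = (1/204395 + (1 + 145800)) + 234194 = (1/204395 + 145801) + 234194 = 29800995396/204395 + 234194 = 77669078026/204395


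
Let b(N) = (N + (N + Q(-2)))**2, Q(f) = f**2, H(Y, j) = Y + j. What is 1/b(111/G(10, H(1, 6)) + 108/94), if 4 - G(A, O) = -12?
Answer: 141376/57532225 ≈ 0.0024573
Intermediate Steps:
G(A, O) = 16 (G(A, O) = 4 - 1*(-12) = 4 + 12 = 16)
b(N) = (4 + 2*N)**2 (b(N) = (N + (N + (-2)**2))**2 = (N + (N + 4))**2 = (N + (4 + N))**2 = (4 + 2*N)**2)
1/b(111/G(10, H(1, 6)) + 108/94) = 1/(4*(2 + (111/16 + 108/94))**2) = 1/(4*(2 + (111*(1/16) + 108*(1/94)))**2) = 1/(4*(2 + (111/16 + 54/47))**2) = 1/(4*(2 + 6081/752)**2) = 1/(4*(7585/752)**2) = 1/(4*(57532225/565504)) = 1/(57532225/141376) = 141376/57532225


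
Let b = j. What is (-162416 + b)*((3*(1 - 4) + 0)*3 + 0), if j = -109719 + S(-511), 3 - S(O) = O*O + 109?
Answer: 14400774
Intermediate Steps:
S(O) = -106 - O**2 (S(O) = 3 - (O*O + 109) = 3 - (O**2 + 109) = 3 - (109 + O**2) = 3 + (-109 - O**2) = -106 - O**2)
j = -370946 (j = -109719 + (-106 - 1*(-511)**2) = -109719 + (-106 - 1*261121) = -109719 + (-106 - 261121) = -109719 - 261227 = -370946)
b = -370946
(-162416 + b)*((3*(1 - 4) + 0)*3 + 0) = (-162416 - 370946)*((3*(1 - 4) + 0)*3 + 0) = -533362*((3*(-3) + 0)*3 + 0) = -533362*((-9 + 0)*3 + 0) = -533362*(-9*3 + 0) = -533362*(-27 + 0) = -533362*(-27) = 14400774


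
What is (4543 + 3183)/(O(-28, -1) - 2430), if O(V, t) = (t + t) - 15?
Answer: -7726/2447 ≈ -3.1573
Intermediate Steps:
O(V, t) = -15 + 2*t (O(V, t) = 2*t - 15 = -15 + 2*t)
(4543 + 3183)/(O(-28, -1) - 2430) = (4543 + 3183)/((-15 + 2*(-1)) - 2430) = 7726/((-15 - 2) - 2430) = 7726/(-17 - 2430) = 7726/(-2447) = 7726*(-1/2447) = -7726/2447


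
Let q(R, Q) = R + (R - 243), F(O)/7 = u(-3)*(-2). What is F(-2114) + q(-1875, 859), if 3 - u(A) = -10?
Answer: -4175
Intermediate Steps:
u(A) = 13 (u(A) = 3 - 1*(-10) = 3 + 10 = 13)
F(O) = -182 (F(O) = 7*(13*(-2)) = 7*(-26) = -182)
q(R, Q) = -243 + 2*R (q(R, Q) = R + (-243 + R) = -243 + 2*R)
F(-2114) + q(-1875, 859) = -182 + (-243 + 2*(-1875)) = -182 + (-243 - 3750) = -182 - 3993 = -4175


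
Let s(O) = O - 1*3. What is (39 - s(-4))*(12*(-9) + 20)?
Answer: -4048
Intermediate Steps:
s(O) = -3 + O (s(O) = O - 3 = -3 + O)
(39 - s(-4))*(12*(-9) + 20) = (39 - (-3 - 4))*(12*(-9) + 20) = (39 - 1*(-7))*(-108 + 20) = (39 + 7)*(-88) = 46*(-88) = -4048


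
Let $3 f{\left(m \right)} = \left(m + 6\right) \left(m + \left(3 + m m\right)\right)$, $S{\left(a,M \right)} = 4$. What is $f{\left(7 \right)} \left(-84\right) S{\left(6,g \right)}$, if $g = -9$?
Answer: $-85904$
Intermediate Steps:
$f{\left(m \right)} = \frac{\left(6 + m\right) \left(3 + m + m^{2}\right)}{3}$ ($f{\left(m \right)} = \frac{\left(m + 6\right) \left(m + \left(3 + m m\right)\right)}{3} = \frac{\left(6 + m\right) \left(m + \left(3 + m^{2}\right)\right)}{3} = \frac{\left(6 + m\right) \left(3 + m + m^{2}\right)}{3}$)
$f{\left(7 \right)} \left(-84\right) S{\left(6,g \right)} = \left(6 + 3 \cdot 7 + \frac{7^{3}}{3} + \frac{7 \cdot 7^{2}}{3}\right) \left(-84\right) 4 = \left(6 + 21 + \frac{1}{3} \cdot 343 + \frac{7}{3} \cdot 49\right) \left(-84\right) 4 = \left(6 + 21 + \frac{343}{3} + \frac{343}{3}\right) \left(-84\right) 4 = \frac{767}{3} \left(-84\right) 4 = \left(-21476\right) 4 = -85904$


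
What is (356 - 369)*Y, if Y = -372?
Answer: 4836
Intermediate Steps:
(356 - 369)*Y = (356 - 369)*(-372) = -13*(-372) = 4836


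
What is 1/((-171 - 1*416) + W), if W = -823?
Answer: -1/1410 ≈ -0.00070922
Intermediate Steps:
1/((-171 - 1*416) + W) = 1/((-171 - 1*416) - 823) = 1/((-171 - 416) - 823) = 1/(-587 - 823) = 1/(-1410) = -1/1410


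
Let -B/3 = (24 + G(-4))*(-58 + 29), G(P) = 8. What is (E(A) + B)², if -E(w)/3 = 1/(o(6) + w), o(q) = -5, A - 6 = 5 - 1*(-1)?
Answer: 379665225/49 ≈ 7.7483e+6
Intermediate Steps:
A = 12 (A = 6 + (5 - 1*(-1)) = 6 + (5 + 1) = 6 + 6 = 12)
E(w) = -3/(-5 + w)
B = 2784 (B = -3*(24 + 8)*(-58 + 29) = -96*(-29) = -3*(-928) = 2784)
(E(A) + B)² = (-3/(-5 + 12) + 2784)² = (-3/7 + 2784)² = (19485/7)² = 379665225/49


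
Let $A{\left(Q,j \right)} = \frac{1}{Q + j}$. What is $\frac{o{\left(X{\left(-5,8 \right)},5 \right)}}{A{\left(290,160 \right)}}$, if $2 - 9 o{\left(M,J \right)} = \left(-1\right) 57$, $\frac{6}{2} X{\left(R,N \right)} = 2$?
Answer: $2950$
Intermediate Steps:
$X{\left(R,N \right)} = \frac{2}{3}$ ($X{\left(R,N \right)} = \frac{1}{3} \cdot 2 = \frac{2}{3}$)
$o{\left(M,J \right)} = \frac{59}{9}$ ($o{\left(M,J \right)} = \frac{2}{9} - \frac{\left(-1\right) 57}{9} = \frac{2}{9} - - \frac{19}{3} = \frac{2}{9} + \frac{19}{3} = \frac{59}{9}$)
$\frac{o{\left(X{\left(-5,8 \right)},5 \right)}}{A{\left(290,160 \right)}} = \frac{59}{9 \frac{1}{290 + 160}} = \frac{59}{9 \cdot \frac{1}{450}} = \frac{59 \frac{1}{\frac{1}{450}}}{9} = \frac{59}{9} \cdot 450 = 2950$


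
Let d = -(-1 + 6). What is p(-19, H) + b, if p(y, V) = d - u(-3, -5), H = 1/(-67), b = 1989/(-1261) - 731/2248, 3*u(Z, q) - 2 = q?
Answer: -1287075/218056 ≈ -5.9025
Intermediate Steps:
d = -5 (d = -1*5 = -5)
u(Z, q) = 2/3 + q/3
b = -414851/218056 (b = 1989*(-1/1261) - 731*1/2248 = -153/97 - 731/2248 = -414851/218056 ≈ -1.9025)
H = -1/67 ≈ -0.014925
p(y, V) = -4 (p(y, V) = -5 - (2/3 + (1/3)*(-5)) = -5 - (2/3 - 5/3) = -5 - 1*(-1) = -5 + 1 = -4)
p(-19, H) + b = -4 - 414851/218056 = -1287075/218056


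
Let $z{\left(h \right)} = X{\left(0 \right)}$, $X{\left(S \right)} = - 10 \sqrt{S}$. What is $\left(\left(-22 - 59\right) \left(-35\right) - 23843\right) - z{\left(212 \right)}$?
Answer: $-21008$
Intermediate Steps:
$z{\left(h \right)} = 0$ ($z{\left(h \right)} = - 10 \sqrt{0} = \left(-10\right) 0 = 0$)
$\left(\left(-22 - 59\right) \left(-35\right) - 23843\right) - z{\left(212 \right)} = \left(\left(-22 - 59\right) \left(-35\right) - 23843\right) - 0 = \left(\left(-81\right) \left(-35\right) - 23843\right) + 0 = \left(2835 - 23843\right) + 0 = -21008 + 0 = -21008$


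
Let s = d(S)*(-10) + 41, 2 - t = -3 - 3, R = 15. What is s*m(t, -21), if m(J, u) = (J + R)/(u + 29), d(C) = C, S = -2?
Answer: 1403/8 ≈ 175.38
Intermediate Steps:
t = 8 (t = 2 - (-3 - 3) = 2 - 1*(-6) = 2 + 6 = 8)
m(J, u) = (15 + J)/(29 + u) (m(J, u) = (J + 15)/(u + 29) = (15 + J)/(29 + u))
s = 61 (s = -2*(-10) + 41 = 20 + 41 = 61)
s*m(t, -21) = 61*((15 + 8)/(29 - 21)) = 61*(23/8) = 1403/8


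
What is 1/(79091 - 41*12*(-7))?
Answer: 1/82535 ≈ 1.2116e-5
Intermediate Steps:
1/(79091 - 41*12*(-7)) = 1/(79091 - 492*(-7)) = 1/(79091 + 3444) = 1/82535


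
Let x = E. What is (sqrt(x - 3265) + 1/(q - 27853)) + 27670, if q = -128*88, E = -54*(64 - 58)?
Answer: 1082367389/39117 + I*sqrt(3589) ≈ 27670.0 + 59.908*I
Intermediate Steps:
E = -324 (E = -54*6 = -324)
q = -11264
x = -324
(sqrt(x - 3265) + 1/(q - 27853)) + 27670 = (sqrt(-324 - 3265) + 1/(-11264 - 27853)) + 27670 = (sqrt(-3589) + 1/(-39117)) + 27670 = (I*sqrt(3589) - 1/39117) + 27670 = (-1/39117 + I*sqrt(3589)) + 27670 = 1082367389/39117 + I*sqrt(3589)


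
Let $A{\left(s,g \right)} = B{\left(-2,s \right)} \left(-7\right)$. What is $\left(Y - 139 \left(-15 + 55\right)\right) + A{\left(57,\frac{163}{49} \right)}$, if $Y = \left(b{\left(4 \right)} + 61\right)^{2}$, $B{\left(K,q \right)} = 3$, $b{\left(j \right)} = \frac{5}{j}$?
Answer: $- \frac{27295}{16} \approx -1705.9$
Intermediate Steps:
$A{\left(s,g \right)} = -21$ ($A{\left(s,g \right)} = 3 \left(-7\right) = -21$)
$Y = \frac{62001}{16}$ ($Y = \left(\frac{5}{4} + 61\right)^{2} = \left(\frac{249}{4}\right)^{2} = \frac{62001}{16} \approx 3875.1$)
$\left(Y - 139 \left(-15 + 55\right)\right) + A{\left(57,\frac{163}{49} \right)} = \left(\frac{62001}{16} - 139 \left(-15 + 55\right)\right) - 21 = \left(\frac{62001}{16} - 5560\right) - 21 = - \frac{26959}{16} - 21 = - \frac{27295}{16}$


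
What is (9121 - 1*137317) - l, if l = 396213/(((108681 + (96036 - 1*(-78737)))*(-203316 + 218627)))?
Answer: -556366050210237/4339964194 ≈ -1.2820e+5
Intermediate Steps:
l = 396213/4339964194 (l = 396213/(((108681 + (96036 + 78737))*15311)) = 396213/(((108681 + 174773)*15311)) = 396213/((283454*15311)) = 396213/4339964194 ≈ 9.1294e-5)
(9121 - 1*137317) - l = (9121 - 1*137317) - 1*396213/4339964194 = (9121 - 137317) - 396213/4339964194 = -128196 - 396213/4339964194 = -556366050210237/4339964194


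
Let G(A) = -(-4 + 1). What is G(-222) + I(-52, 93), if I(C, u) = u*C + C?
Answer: -4885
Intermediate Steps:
I(C, u) = C + C*u (I(C, u) = C*u + C = C + C*u)
G(A) = 3 (G(A) = -1*(-3) = 3)
G(-222) + I(-52, 93) = 3 - 52*(1 + 93) = 3 - 52*94 = 3 - 4888 = -4885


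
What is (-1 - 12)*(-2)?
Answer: 26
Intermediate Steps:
(-1 - 12)*(-2) = -13*(-2) = 26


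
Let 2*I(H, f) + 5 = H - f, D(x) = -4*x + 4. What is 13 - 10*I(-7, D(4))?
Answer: 13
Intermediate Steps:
D(x) = 4 - 4*x
I(H, f) = -5/2 + H/2 - f/2 (I(H, f) = -5/2 + (H - f)/2 = -5/2 + (H/2 - f/2) = -5/2 + H/2 - f/2)
13 - 10*I(-7, D(4)) = 13 - 10*(-5/2 + (1/2)*(-7) - (4 - 4*4)/2) = 13 - 10*(-5/2 - 7/2 - (4 - 16)/2) = 13 - 10*(-5/2 - 7/2 - 1/2*(-12)) = 13 - 10*(-5/2 - 7/2 + 6) = 13 - 10*0 = 13 + 0 = 13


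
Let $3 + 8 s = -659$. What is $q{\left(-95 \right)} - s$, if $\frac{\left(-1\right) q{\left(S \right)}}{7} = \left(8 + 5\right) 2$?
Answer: $- \frac{397}{4} \approx -99.25$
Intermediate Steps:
$s = - \frac{331}{4}$ ($s = - \frac{3}{8} + \frac{1}{8} \left(-659\right) = - \frac{3}{8} - \frac{659}{8} = - \frac{331}{4} \approx -82.75$)
$q{\left(S \right)} = -182$ ($q{\left(S \right)} = - 7 \left(8 + 5\right) 2 = - 7 \cdot 13 \cdot 2 = \left(-7\right) 26 = -182$)
$q{\left(-95 \right)} - s = -182 - - \frac{331}{4} = -182 + \frac{331}{4} = - \frac{397}{4}$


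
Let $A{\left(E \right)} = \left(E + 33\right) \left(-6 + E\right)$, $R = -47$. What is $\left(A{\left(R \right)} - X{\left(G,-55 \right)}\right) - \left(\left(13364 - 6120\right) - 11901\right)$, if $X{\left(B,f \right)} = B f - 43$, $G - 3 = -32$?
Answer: $3847$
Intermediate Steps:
$G = -29$ ($G = 3 - 32 = -29$)
$X{\left(B,f \right)} = -43 + B f$
$A{\left(E \right)} = \left(-6 + E\right) \left(33 + E\right)$ ($A{\left(E \right)} = \left(33 + E\right) \left(-6 + E\right) = \left(-6 + E\right) \left(33 + E\right)$)
$\left(A{\left(R \right)} - X{\left(G,-55 \right)}\right) - \left(\left(13364 - 6120\right) - 11901\right) = \left(\left(-198 + \left(-47\right)^{2} + 27 \left(-47\right)\right) - \left(-43 - -1595\right)\right) - \left(\left(13364 - 6120\right) - 11901\right) = \left(\left(-198 + 2209 - 1269\right) - \left(-43 + 1595\right)\right) - \left(7244 - 11901\right) = \left(742 - 1552\right) - -4657 = \left(742 - 1552\right) + 4657 = -810 + 4657 = 3847$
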